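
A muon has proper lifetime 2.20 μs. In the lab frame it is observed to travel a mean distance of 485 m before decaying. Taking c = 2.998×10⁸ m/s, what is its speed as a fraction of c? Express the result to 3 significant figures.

Let x = d/(cτ) = 485.0 m / (2.998×10⁸ m/s × 2.200×10^-6 s) = 0.73534. Since d = βγcτ, x = βγ = β/√(1−β²).
Solving: β² = x²/(1+x²) = 0.540725/1.540725 = 0.350955, so β = 0.592.

0.592c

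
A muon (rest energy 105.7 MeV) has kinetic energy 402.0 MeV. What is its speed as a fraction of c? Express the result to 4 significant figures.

0.9781c

γ = 1 + K/(mc²) = 1 + 402.0/105.7 = 4.8032.
β = √(1 − 1/γ²) = √(1 − 0.043345) = √0.956655 = 0.9781.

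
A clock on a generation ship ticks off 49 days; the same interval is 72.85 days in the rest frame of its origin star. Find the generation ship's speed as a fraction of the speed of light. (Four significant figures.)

γ = Δt/Δτ = 72.85/49 = 1.4867.
β = √(1 − 1/γ²) = √(1 − 0.452432) = √0.547568 = 0.7400.

0.7400c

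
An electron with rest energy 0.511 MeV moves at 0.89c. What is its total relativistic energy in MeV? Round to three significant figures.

γ = 1/√(1 − β²) = 1/√(1 − 0.7921) = 1/√0.2079 = 1/0.455961 = 2.1932.
Total energy: E = γmc² = 2.1932 × 0.511 MeV = 1.12 MeV.

1.12 MeV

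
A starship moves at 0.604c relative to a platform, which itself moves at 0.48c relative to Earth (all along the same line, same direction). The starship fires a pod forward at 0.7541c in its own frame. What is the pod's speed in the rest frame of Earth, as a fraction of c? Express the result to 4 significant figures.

Compose velocities in two stages. Stage 1 (into S'): u₁ = (0.7541+0.604)/(1+0.7541×0.604) = 0.9331.
Stage 2 (into S): u = (0.9331+0.48)/(1+0.9331×0.48) = 0.97597, so the speed is 0.9760c.

0.9760c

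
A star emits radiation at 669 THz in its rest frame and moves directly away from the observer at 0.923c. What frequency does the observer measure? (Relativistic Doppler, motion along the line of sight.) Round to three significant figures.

Relativistic Doppler (source moving away): f_obs = f_src · √((1−β)/(1+β)).
With β = 0.923: factor = √(0.077/1.923) = 0.2001.
f_obs = 669 × 0.2001 = 134 THz.

134 THz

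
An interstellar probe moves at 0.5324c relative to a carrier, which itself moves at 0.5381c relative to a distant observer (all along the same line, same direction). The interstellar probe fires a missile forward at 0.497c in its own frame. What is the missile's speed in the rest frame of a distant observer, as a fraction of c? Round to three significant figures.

0.940c

Apply u = (u'+v)/(1+u'v) twice. Missile in the carrier frame: (0.497+0.5324)/(1+0.497·0.5324) = 1.0294/1.2646028 = 0.81401c.
That velocity, transformed to the rest frame of a distant observer: (0.81401+0.5381)/(1+0.81401·0.5381) = 1.35211/1.438018781 = 0.94026c.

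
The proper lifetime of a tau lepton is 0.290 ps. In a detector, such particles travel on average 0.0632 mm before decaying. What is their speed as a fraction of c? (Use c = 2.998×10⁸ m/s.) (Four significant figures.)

0.5880c

Let x = d/(cτ) = 6.320×10^-5 m / (2.998×10⁸ m/s × 2.900×10^-13 s) = 0.72692. Since d = βγcτ, x = βγ = β/√(1−β²).
Solving: β² = x²/(1+x²) = 0.528413/1.528413 = 0.345727, so β = 0.5880.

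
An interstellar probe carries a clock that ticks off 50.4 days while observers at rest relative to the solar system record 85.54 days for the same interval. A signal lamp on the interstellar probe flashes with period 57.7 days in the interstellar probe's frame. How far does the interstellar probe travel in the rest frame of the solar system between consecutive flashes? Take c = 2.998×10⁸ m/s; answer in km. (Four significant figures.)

2.050×10^12 km

From Δt = γΔτ: γ = 85.54/50.4 = 1.69722.
β = √(1 − 1/γ²) = 0.80799. Lab-frame period = γτ = 1.69722×57.7 days = 97.93 days. Distance = βc × γτ = 0.80799 × 2.998×10⁸ m/s × 8461152 s = 2.0496×10^15 m = 2.050×10^12 km.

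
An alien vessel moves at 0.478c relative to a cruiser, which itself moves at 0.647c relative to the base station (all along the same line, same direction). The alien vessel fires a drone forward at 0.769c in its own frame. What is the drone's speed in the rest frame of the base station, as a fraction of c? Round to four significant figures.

0.9804c

Apply u = (u'+v)/(1+u'v) twice. Drone in the cruiser frame: (0.769+0.478)/(1+0.769·0.478) = 1.247/1.367582 = 0.91183c.
That velocity, transformed to the rest frame of the base station: (0.91183+0.647)/(1+0.91183·0.647) = 1.55883/1.58995401 = 0.98042c.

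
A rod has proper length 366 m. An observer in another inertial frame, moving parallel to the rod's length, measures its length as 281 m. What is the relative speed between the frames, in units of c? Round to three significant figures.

Length contraction gives γ = L₀/L = 366/281 = 1.3025.
β = √(1 − 1/γ²) = √0.410553 = 0.641.

0.641c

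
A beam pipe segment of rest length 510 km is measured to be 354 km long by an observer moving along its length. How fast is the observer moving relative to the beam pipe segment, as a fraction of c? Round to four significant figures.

Length contraction gives γ = L₀/L = 510/354 = 1.4407.
β = √(1 − 1/γ²) = √0.518215 = 0.7199.

0.7199c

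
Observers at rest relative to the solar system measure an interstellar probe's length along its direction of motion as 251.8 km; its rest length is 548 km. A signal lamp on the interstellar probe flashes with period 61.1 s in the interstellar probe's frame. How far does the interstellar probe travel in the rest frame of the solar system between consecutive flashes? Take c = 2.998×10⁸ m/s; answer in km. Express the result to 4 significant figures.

3.541×10^7 km

Length contraction gives γ = L₀/L = 548/251.8 = 2.17633.
β = √(1 − 1/γ²) = 0.88818. Lab-frame period = γτ = 2.17633×61.1 s = 132.97 s. Distance = βc × γτ = 0.88818 × 2.998×10⁸ m/s × 132.97 s = 3.5407×10^10 m = 3.541×10^7 km.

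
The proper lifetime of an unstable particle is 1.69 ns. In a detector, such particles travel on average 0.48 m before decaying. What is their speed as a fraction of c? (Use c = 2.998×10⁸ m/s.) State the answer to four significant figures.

0.6877c

Lab distance = (lab lifetime)·v = γτ·βc, so βγ = d/(cτ) = 0.4800/(2.998×10⁸ × 1.690×10^-9) = 0.94738.
With βγ = 0.94738: γ² = 1 + (βγ)² = 1.897529, and β = (βγ)/γ = 0.94738/1.37751 = 0.6877.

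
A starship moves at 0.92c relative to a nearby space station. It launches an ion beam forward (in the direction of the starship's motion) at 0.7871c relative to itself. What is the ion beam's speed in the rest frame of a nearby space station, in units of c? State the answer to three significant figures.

Relativistic velocity addition: u = (u' + v)/(1 + u'v/c²), with u' = 0.7871c and v = 0.92c.
Numerator: 0.7871 + 0.92 = 1.7071. Denominator: 1 + (0.7871)(0.92) = 1.724132.
u = 1.7071/1.724132 = 0.99012, so the speed is 0.990c.

0.990c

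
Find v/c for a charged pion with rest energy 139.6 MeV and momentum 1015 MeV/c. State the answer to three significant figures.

0.991

pc/(mc²) = 1015/139.6 = 7.2708 = βγ = β/√(1−β²).
So β² = x²/(1 + x²) with x = 7.2708: x² = 52.8645, β² = 52.8645/53.8645 = 0.981435, β = 0.991.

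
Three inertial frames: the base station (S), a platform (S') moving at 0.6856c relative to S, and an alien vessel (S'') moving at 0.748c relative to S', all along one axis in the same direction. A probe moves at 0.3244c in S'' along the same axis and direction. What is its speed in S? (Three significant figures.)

Apply u = (u'+v)/(1+u'v) twice. Probe in the platform frame: (0.3244+0.748)/(1+0.3244·0.748) = 1.0724/1.2426512 = 0.86299c.
That velocity, transformed to the rest frame of the base station: (0.86299+0.6856)/(1+0.86299·0.6856) = 1.54859/1.591665944 = 0.97294c.

0.973c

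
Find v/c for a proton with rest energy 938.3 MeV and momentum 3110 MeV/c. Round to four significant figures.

0.9574

pc/(mc²) = 3110/938.3 = 3.3145 = βγ = β/√(1−β²).
So β² = x²/(1 + x²) with x = 3.3145: x² = 10.9859, β² = 10.9859/11.9859 = 0.916569, β = 0.9574.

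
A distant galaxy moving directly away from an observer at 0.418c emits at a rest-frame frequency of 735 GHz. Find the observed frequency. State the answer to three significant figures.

471 GHz

Relativistic Doppler (source moving away): f_obs = f_src · √((1−β)/(1+β)).
With β = 0.418: factor = √(0.582/1.418) = 0.64065.
f_obs = 735 × 0.64065 = 471 GHz.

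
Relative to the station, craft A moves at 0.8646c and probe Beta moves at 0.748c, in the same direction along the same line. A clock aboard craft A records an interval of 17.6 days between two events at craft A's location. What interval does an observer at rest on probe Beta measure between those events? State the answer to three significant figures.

18.6 days

Transform craft A's velocity into probe Beta's frame: (0.8646 − 0.748)/(1 − 0.8646·0.748) = 0.1166/0.3532792, so the relative speed is 0.33005c.
At |u| = 0.33005c, γ = (1 − 0.108933)^(−1/2) = 1.0594.
Craft A's interval is proper; time dilation gives Δt_B = γΔτ = 1.0594 × 17.6 days = 18.6 days.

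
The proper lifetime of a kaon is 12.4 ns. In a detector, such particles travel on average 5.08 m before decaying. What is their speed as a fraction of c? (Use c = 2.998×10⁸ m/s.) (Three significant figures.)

Let x = d/(cτ) = 5.080 m / (2.998×10⁸ m/s × 1.240×10^-8 s) = 1.3665. Since d = βγcτ, x = βγ = β/√(1−β²).
Solving: β² = x²/(1+x²) = 1.86732/2.86732 = 0.651242, so β = 0.807.

0.807c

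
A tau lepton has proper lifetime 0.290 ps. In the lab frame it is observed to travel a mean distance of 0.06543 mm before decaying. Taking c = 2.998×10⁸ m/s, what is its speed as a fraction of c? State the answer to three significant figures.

0.601c

d = βγcτ ⇒ βγ = d/(cτ) = 6.543×10^-5 m / (8.6942×10^-5 m) = 0.75257.
β = (βγ)/√(1+(βγ)²) = 0.75257/√1.566362 = 0.601.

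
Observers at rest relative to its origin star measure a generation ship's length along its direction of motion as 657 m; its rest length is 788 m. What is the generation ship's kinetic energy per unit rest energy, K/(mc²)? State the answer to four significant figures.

Length contraction gives γ = L₀/L = 788/657 = 1.19939.
K/(mc²) = γ − 1 = 1.19939 − 1 = 0.1994.

0.1994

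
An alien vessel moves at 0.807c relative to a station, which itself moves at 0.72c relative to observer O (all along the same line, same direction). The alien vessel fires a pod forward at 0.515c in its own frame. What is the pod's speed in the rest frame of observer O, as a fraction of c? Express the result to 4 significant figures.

0.9889c

Apply u = (u'+v)/(1+u'v) twice. Pod in the station frame: (0.515+0.807)/(1+0.515·0.807) = 1.322/1.415605 = 0.93388c.
That velocity, transformed to the rest frame of observer O: (0.93388+0.72)/(1+0.93388·0.72) = 1.65388/1.6723936 = 0.98893c.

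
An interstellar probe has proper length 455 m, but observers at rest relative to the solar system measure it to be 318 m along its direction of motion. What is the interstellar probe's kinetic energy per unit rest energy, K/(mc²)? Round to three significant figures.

γ = L₀/L = 455/318 = 1.43082.
Since K = (γ−1)mc², K/(mc²) = 1.43082 − 1 = 0.431.

0.431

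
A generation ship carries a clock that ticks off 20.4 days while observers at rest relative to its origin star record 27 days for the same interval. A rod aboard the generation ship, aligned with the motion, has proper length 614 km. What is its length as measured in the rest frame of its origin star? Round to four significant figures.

The time-dilation ratio gives γ = 27/20.4 = 1.32353.
The rod contracts by the same γ: 614 km / 1.32353 = 463.9 km.

463.9 km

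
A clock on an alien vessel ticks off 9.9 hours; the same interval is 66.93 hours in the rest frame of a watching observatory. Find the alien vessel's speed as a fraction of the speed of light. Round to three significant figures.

0.989c

γ = Δt/Δτ = 66.93/9.9 = 6.7606.
β = √(1 − 1/γ²) = √(1 − 0.0218791) = √0.9781209 = 0.989.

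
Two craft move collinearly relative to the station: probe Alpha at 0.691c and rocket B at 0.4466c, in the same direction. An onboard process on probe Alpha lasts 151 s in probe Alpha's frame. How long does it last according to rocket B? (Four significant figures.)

The velocity of probe Alpha relative to rocket B is (0.691 − 0.4466)c / (1 − 0.691×0.4466) = 0.35349c; relative speed 0.35349c.
γ for this relative speed: γ = 1/√(1 − 0.124955) = 1.069.
The clock on probe Alpha records proper time, so rocket B measures Δt = γΔτ = 1.069 × 151 = 161.4 s.

161.4 s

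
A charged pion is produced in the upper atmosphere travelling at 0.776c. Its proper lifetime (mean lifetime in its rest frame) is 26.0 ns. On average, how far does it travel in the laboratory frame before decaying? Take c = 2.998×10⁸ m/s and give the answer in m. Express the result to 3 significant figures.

9.59 m

With β = 0.776, γ = 1/√(1 − 0.776²) = 1/√0.397824 = 1.5855.
Lab-frame lifetime: Δt = γτ = 1.5855 × 26.0 ns = 41.223 ns.
Distance: d = vΔt = 0.776 × 2.998×10⁸ m/s × 4.1223×10^-8 s = 9.59 m.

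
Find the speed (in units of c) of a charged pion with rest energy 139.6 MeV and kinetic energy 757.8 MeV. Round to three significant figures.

0.988c

K = (γ−1)mc², so γ = 1 + 757.8/139.6 = 6.4284.
Then v/c = √(1 − γ⁻²) = √(1 − 0.0241988) = √0.9758012 = 0.988.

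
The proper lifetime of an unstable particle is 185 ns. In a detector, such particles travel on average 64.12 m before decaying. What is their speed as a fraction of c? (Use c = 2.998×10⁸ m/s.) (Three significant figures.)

Lab distance = (lab lifetime)·v = γτ·βc, so βγ = d/(cτ) = 64.12/(2.998×10⁸ × 1.850×10^-7) = 1.1561.
With βγ = 1.1561: γ² = 1 + (βγ)² = 2.33657, and β = (βγ)/γ = 1.1561/1.52858 = 0.756.

0.756c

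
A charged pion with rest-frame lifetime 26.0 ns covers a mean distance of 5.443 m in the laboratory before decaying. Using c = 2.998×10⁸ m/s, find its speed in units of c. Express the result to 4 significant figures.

Let x = d/(cτ) = 5.443 m / (2.998×10⁸ m/s × 2.600×10^-8 s) = 0.69829. Since d = βγcτ, x = βγ = β/√(1−β²).
Solving: β² = x²/(1+x²) = 0.487609/1.487609 = 0.32778, so β = 0.5725.

0.5725c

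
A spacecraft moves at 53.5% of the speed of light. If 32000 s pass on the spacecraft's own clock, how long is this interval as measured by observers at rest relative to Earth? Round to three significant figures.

γ = 1/√(1 − β²) = 1/√(1 − 0.286225) = 1/√0.713775 = 1/0.844852 = 1.1836.
The onboard clock measures proper time, so the interval in the rest frame of Earth is dilated: Δt = γ·Δτ = 1.1836 × 32000 s = 37900 s.

37900 s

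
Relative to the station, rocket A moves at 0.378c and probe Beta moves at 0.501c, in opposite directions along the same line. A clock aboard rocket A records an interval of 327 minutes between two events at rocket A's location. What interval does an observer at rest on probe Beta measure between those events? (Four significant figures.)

The velocity of rocket A relative to probe Beta is (0.378 + 0.501)c / (1 + 0.378×0.501) = 0.73904c; relative speed 0.73904c.
γ for this relative speed: γ = 1/√(1 − 0.54618) = 1.4844.
Rocket A's interval is proper; time dilation gives Δt_B = γΔτ = 1.4844 × 327 minutes = 485.4 minutes.

485.4 minutes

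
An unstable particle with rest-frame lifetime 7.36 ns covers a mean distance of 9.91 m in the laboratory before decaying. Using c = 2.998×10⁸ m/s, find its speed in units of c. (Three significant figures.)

Lab distance = (lab lifetime)·v = γτ·βc, so βγ = d/(cτ) = 9.910/(2.998×10⁸ × 7.360×10^-9) = 4.4912.
With βγ = 4.4912: γ² = 1 + (βγ)² = 21.1709, and β = (βγ)/γ = 4.4912/4.60118 = 0.976.

0.976c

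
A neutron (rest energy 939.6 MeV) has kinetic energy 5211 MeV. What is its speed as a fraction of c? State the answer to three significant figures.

γ = 1 + K/(mc²) = 1 + 5211/939.6 = 6.546.
β = √(1 − 1/γ²) = √(1 − 0.0233372) = √0.9766628 = 0.988.

0.988c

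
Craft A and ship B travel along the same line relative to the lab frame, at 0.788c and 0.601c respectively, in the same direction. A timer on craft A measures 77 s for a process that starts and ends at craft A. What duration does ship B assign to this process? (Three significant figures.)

The velocity of craft A relative to ship B is (0.788 − 0.601)c / (1 − 0.788×0.601) = 0.35524c; relative speed 0.35524c.
At |u| = 0.35524c, γ = (1 − 0.126195)^(−1/2) = 1.0698.
The clock on craft A records proper time, so ship B measures Δt = γΔτ = 1.0698 × 77 = 82.4 s.

82.4 s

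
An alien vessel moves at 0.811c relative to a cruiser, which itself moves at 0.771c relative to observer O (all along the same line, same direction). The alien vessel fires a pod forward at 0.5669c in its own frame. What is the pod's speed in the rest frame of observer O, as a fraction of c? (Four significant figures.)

Apply u = (u'+v)/(1+u'v) twice. Pod in the cruiser frame: (0.5669+0.811)/(1+0.5669·0.811) = 1.3779/1.4597559 = 0.94392c.
That velocity, transformed to the rest frame of observer O: (0.94392+0.771)/(1+0.94392·0.771) = 1.71492/1.72776232 = 0.99257c.

0.9926c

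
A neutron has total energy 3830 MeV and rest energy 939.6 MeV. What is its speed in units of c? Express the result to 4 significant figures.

γ = E/(mc²) = 3830/939.6 = 4.0762.
β = √(1 − 1/γ²) = √(1 − 0.0601851) = √0.9398149 = 0.9694.

0.9694c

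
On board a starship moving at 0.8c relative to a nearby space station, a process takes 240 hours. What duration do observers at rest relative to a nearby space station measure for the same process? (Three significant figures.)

γ = 1/√(1 − β²) = 1/√(1 − 0.64) = 1/√0.36 = 1/0.6 = 1.6667.
The onboard clock measures proper time, so the interval in the rest frame of a nearby space station is dilated: Δt = γ·Δτ = 1.6667 × 240 hours = 400 hours.

400 hours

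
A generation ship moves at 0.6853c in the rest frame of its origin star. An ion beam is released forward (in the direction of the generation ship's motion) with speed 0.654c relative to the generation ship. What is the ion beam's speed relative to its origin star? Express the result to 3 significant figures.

0.925c

In units of c, u = (u' + v)/(1 + u'v) with u' = 0.654 and v = 0.6853.
Numerator: 0.654 + 0.6853 = 1.3393. Denominator: 1 + (0.654)(0.6853) = 1.4481862.
u = 1.3393/1.4481862 = 0.92481, so the speed is 0.925c.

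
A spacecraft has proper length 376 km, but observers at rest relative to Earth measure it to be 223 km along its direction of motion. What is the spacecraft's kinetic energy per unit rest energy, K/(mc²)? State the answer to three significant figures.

γ = L₀/L = 376/223 = 1.6861.
K/(mc²) = γ − 1 = 1.6861 − 1 = 0.686.

0.686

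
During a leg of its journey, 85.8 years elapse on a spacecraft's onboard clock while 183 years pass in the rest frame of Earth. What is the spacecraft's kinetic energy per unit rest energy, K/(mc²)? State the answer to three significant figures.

1.13

From Δt = γΔτ: γ = 183/85.8 = 2.13287.
Since K = (γ−1)mc², K/(mc²) = 2.13287 − 1 = 1.13.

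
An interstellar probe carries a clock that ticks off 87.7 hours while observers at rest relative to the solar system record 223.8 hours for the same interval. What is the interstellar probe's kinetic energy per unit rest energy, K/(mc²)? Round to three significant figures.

γ = Δt/Δτ = 223.8/87.7 = 2.55188.
Since K = (γ−1)mc², K/(mc²) = 2.55188 − 1 = 1.55.

1.55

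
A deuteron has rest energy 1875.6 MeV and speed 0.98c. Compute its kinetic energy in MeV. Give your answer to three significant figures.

7550 MeV

With β = 0.98, γ = 1/√(1 − 0.98²) = 1/√0.0396 = 5.0252.
Kinetic energy: K = (γ − 1)mc² = (5.0252 − 1) × 1875.6 MeV = 4.0252 × 1875.6 = 7550 MeV.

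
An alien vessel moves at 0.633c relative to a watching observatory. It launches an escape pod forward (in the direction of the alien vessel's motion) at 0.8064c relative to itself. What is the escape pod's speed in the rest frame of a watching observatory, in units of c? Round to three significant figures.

Relativistic velocity addition: u = (u' + v)/(1 + u'v/c²), with u' = 0.8064c and v = 0.633c.
Numerator: 0.8064 + 0.633 = 1.4394. Denominator: 1 + (0.8064)(0.633) = 1.5104512.
u = 1.4394/1.5104512 = 0.95296, so the speed is 0.953c.

0.953c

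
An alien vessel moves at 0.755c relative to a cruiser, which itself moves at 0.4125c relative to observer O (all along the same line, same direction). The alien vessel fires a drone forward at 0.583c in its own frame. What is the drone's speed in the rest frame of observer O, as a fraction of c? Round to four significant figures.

Compose velocities in two stages. Stage 1 (into S'): u₁ = (0.583+0.755)/(1+0.583×0.755) = 0.92906.
Stage 2 (into S): u = (0.92906+0.4125)/(1+0.92906×0.4125) = 0.96987, so the speed is 0.9699c.

0.9699c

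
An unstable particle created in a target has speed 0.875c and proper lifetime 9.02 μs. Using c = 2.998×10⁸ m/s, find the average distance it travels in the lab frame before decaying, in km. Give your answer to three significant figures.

4.89 km

γ = 1/√(1 − β²) = 1/√(1 − 0.765625) = 1/√0.234375 = 1/0.484123 = 2.0656.
Lab-frame lifetime: Δt = γτ = 2.0656 × 9.02 μs = 18.632 μs.
Distance: d = vΔt = 0.875 × 2.998×10⁸ m/s × 1.8632×10^-5 s = 4890 m = 4.89 km.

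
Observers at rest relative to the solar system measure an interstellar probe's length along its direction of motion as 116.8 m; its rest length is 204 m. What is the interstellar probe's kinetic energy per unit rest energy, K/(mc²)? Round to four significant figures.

0.7466

From L = L₀/γ: γ = 204/116.8 = 1.74658.
Since K = (γ−1)mc², K/(mc²) = 1.74658 − 1 = 0.7466.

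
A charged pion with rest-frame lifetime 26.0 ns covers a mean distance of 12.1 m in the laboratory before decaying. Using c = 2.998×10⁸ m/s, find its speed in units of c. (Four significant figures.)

0.8407c

d = βγcτ ⇒ βγ = d/(cτ) = 12.10 m / (7.7948 m) = 1.5523.
β = (βγ)/√(1+(βγ)²) = 1.5523/√3.40964 = 0.8407.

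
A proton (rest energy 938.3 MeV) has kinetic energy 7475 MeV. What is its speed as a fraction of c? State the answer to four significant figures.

0.9938c

γ = 1 + K/(mc²) = 1 + 7475/938.3 = 8.9665.
β = √(1 − 1/γ²) = √(1 − 0.0124381) = √0.9875619 = 0.9938.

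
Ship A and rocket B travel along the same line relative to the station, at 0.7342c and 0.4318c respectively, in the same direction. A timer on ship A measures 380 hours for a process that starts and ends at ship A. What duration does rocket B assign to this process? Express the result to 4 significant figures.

423.8 hours

Speed of ship A in rocket B's frame: u = (v_A − v_B)/(1 − v_A v_B/c²) = (0.7342 − 0.4318)/(1 − 0.7342×0.4318) = 0.3024/0.68297244 = 0.44277; |u| = 0.44277c.
γ for this relative speed: γ = 1/√(1 − 0.196045) = 1.1153.
Ship A's interval is proper; time dilation gives Δt_B = γΔτ = 1.1153 × 380 hours = 423.8 hours.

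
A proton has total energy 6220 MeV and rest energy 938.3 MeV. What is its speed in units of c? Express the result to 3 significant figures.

0.989c

γ = E/(mc²) = 6220/938.3 = 6.629.
β = √(1 − 1/γ²) = √(1 − 0.0227564) = √0.9772436 = 0.989.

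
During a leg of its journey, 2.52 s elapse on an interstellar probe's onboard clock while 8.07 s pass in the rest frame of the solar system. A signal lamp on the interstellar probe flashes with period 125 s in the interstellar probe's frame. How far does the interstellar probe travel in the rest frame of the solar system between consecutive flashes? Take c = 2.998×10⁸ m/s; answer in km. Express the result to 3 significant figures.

1.14×10^8 km

γ = Δt/Δτ = 8.07/2.52 = 3.20238.
β = √(1 − 1/γ²) = 0.94999. Lab-frame period = γτ = 3.20238×125 s = 400.3 s. Distance = βc × γτ = 0.94999 × 2.998×10⁸ m/s × 400.3 s = 1.1401×10^11 m = 1.14×10^8 km.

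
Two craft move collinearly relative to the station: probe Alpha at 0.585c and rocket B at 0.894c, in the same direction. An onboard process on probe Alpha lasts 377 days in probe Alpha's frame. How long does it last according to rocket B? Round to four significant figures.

Transform probe Alpha's velocity into rocket B's frame: (0.585 − 0.894)/(1 − 0.585·0.894) = −0.309/0.47701, so the relative speed is 0.64779c.
γ for this relative speed: γ = 1/√(1 − 0.419632) = 1.3126.
Probe Alpha's interval is proper; time dilation gives Δt_B = γΔτ = 1.3126 × 377 days = 494.9 days.

494.9 days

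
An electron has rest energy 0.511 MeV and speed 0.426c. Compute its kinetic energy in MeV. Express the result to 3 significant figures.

0.0538 MeV

With β = 0.426, γ = 1/√(1 − 0.426²) = 1/√0.818524 = 1.10531.
Kinetic energy: K = (γ − 1)mc² = (1.10531 − 1) × 0.511 MeV = 0.10531 × 0.511 = 0.0538 MeV.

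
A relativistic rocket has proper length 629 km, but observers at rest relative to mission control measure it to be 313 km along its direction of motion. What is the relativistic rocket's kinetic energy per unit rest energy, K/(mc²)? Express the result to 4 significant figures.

1.010

Length contraction gives γ = L₀/L = 629/313 = 2.00958.
Since K = (γ−1)mc², K/(mc²) = 2.00958 − 1 = 1.010.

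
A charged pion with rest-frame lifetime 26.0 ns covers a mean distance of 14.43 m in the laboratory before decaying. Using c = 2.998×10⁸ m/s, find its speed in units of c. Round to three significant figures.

Lab distance = (lab lifetime)·v = γτ·βc, so βγ = d/(cτ) = 14.43/(2.998×10⁸ × 2.600×10^-8) = 1.8512.
With βγ = 1.8512: γ² = 1 + (βγ)² = 4.42694, and β = (βγ)/γ = 1.8512/2.10403 = 0.880.

0.880c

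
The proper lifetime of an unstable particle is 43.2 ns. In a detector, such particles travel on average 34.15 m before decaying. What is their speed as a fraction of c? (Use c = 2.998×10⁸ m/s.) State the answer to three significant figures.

d = βγcτ ⇒ βγ = d/(cτ) = 34.15 m / (12.95136 m) = 2.6368.
β = (βγ)/√(1+(βγ)²) = 2.6368/√7.95271 = 0.935.

0.935c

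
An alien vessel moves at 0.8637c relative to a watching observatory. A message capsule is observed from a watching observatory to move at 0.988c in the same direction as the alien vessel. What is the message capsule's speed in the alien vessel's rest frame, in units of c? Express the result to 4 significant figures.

Transform to the alien vessel's frame: u' = (u − v)/(1 − uv/c²).
u' = (0.988 − 0.8637)/(1 − 0.988×0.8637) = 0.1243/0.1466644 = 0.84751.
Speed in the alien vessel's frame: 0.8475c (in the same direction).

0.8475c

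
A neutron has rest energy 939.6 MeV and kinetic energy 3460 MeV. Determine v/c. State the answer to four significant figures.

K = (γ−1)mc², so γ = 1 + 3460/939.6 = 4.6824.
Then v/c = √(1 − γ⁻²) = √(1 − 0.0456103) = √0.9543897 = 0.9769.

0.9769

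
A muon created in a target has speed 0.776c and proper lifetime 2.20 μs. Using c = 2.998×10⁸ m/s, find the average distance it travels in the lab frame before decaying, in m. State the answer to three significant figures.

811 m

β² = 0.602176, so γ = 1/√0.397824 = 1.5855.
Lab-frame lifetime: Δt = γτ = 1.5855 × 2.20 μs = 3.4881 μs.
Distance: d = vΔt = 0.776 × 2.998×10⁸ m/s × 3.4881×10^-6 s = 811 m.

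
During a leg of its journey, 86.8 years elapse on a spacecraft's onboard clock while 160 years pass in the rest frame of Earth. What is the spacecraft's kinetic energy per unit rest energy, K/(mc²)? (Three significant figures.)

0.843

From Δt = γΔτ: γ = 160/86.8 = 1.84332.
K/(mc²) = γ − 1 = 1.84332 − 1 = 0.843.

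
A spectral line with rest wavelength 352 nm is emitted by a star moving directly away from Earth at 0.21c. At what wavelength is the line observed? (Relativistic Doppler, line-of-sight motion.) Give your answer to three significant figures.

Relativistic Doppler for wavelength: λ_obs = λ_src · √((1+β)/(1−β)).
With β = 0.21: factor = √(1.21/0.79) = 1.2376.
λ_obs = 352 × 1.2376 = 436 nm.

436 nm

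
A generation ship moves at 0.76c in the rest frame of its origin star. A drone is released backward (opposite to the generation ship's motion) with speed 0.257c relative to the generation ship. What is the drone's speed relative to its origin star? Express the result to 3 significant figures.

0.625c

In units of c, u = (u' + v)/(1 + u'v) with u' = −0.257 and v = 0.76.
Numerator: −0.257 + 0.76 = 0.503. Denominator: 1 + (−0.257)(0.76) = 0.80468.
u = 0.503/0.80468 = 0.62509, so the speed is 0.625c.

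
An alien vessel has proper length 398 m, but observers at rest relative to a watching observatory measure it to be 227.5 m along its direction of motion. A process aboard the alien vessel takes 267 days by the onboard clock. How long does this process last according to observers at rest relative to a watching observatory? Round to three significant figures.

Length contraction gives γ = L₀/L = 398/227.5 = 1.74945.
Δt = γΔτ = 1.74945 × 267 = 467 days.

467 days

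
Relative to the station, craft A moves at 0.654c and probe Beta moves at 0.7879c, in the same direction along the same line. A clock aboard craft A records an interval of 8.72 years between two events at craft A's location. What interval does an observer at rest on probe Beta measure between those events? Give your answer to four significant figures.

Transform craft A's velocity into probe Beta's frame: (0.654 − 0.7879)/(1 − 0.654·0.7879) = −0.1339/0.4847134, so the relative speed is 0.27625c.
At |u| = 0.27625c, γ = (1 − 0.0763141)^(−1/2) = 1.0405.
The clock on craft A records proper time, so probe Beta measures Δt = γΔτ = 1.0405 × 8.72 = 9.073 years.

9.073 years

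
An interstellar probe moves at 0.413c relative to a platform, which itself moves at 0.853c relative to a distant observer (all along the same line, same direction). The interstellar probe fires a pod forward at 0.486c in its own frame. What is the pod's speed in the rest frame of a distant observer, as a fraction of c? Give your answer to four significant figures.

0.9775c

Apply u = (u'+v)/(1+u'v) twice. Pod in the platform frame: (0.486+0.413)/(1+0.486·0.413) = 0.899/1.200718 = 0.74872c.
That velocity, transformed to the rest frame of a distant observer: (0.74872+0.853)/(1+0.74872·0.853) = 1.60172/1.63865816 = 0.97746c.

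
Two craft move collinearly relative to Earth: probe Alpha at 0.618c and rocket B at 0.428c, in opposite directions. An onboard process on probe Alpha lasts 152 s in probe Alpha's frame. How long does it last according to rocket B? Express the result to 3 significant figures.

271 s

Speed of probe Alpha in rocket B's frame: u = (v_A + v_B)/(1 + v_A v_B/c²) = (0.618 + 0.428)/(1 + 0.618×0.428) = 1.046/1.264504 = 0.8272; |u| = 0.8272c.
γ for this relative speed: γ = 1/√(1 − 0.68426) = 1.7797.
Probe Alpha's interval is proper; time dilation gives Δt_B = γΔτ = 1.7797 × 152 s = 271 s.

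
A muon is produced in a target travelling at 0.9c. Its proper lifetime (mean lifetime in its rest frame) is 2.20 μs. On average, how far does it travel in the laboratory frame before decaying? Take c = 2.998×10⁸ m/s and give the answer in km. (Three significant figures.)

1.36 km

γ = 1/√(1 − β²) = 1/√(1 − 0.81) = 1/√0.19 = 1/0.43589 = 2.2942.
Lab-frame lifetime: Δt = γτ = 2.2942 × 2.20 μs = 5.0472 μs.
Distance: d = vΔt = 0.9 × 2.998×10⁸ m/s × 5.0472×10^-6 s = 1360 m = 1.36 km.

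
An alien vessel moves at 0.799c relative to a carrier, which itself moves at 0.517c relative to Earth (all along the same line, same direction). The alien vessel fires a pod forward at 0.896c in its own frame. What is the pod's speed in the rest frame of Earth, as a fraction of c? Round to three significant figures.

Apply u = (u'+v)/(1+u'v) twice. Pod in the carrier frame: (0.896+0.799)/(1+0.896·0.799) = 1.695/1.715904 = 0.98782c.
That velocity, transformed to the rest frame of Earth: (0.98782+0.517)/(1+0.98782·0.517) = 1.50482/1.51070294 = 0.99611c.

0.996c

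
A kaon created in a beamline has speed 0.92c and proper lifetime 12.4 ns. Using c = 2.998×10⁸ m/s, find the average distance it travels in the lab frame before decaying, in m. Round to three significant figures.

With β = 0.92, γ = 1/√(1 − 0.92²) = 1/√0.1536 = 2.5516.
Lab-frame lifetime: Δt = γτ = 2.5516 × 12.4 ns = 31.64 ns.
Distance: d = vΔt = 0.92 × 2.998×10⁸ m/s × 3.1640×10^-8 s = 8.73 m.

8.73 m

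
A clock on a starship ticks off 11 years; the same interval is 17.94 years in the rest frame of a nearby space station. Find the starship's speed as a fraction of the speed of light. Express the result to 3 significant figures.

0.790c

γ = Δt/Δτ = 17.94/11 = 1.6309.
β = √(1 − 1/γ²) = √(1 − 0.375963) = √0.624037 = 0.790.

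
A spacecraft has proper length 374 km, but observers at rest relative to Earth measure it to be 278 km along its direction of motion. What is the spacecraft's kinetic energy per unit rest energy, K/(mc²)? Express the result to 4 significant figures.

0.3453

Length contraction gives γ = L₀/L = 374/278 = 1.34532.
Since K = (γ−1)mc², K/(mc²) = 1.34532 − 1 = 0.3453.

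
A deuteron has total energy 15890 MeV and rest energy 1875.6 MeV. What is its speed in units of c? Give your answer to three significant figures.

Total energy E = γmc² gives γ = 15890/1875.6 = 8.472.
Hence β = √(1 − 1/γ²) = √(1 − 0.0139325) = √0.9860675 = 0.993.

0.993c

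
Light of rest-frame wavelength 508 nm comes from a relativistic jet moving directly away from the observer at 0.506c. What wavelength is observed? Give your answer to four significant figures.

887.0 nm

Relativistic Doppler for wavelength: λ_obs = λ_src · √((1+β)/(1−β)).
With β = 0.506: factor = √(1.506/0.494) = 1.746.
λ_obs = 508 × 1.746 = 887.0 nm.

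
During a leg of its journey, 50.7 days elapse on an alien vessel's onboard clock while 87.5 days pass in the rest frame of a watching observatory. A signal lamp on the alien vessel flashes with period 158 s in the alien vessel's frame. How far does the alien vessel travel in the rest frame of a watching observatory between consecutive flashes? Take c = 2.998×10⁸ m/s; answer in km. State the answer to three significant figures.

The time-dilation ratio gives γ = 87.5/50.7 = 1.72584.
β = √(1 − 1/γ²) = 0.81502. Lab-frame period = γτ = 1.72584×158 s = 272.68 s. Distance = βc × γτ = 0.81502 × 2.998×10⁸ m/s × 272.68 s = 6.6627×10^10 m = 6.66×10^7 km.

6.66×10^7 km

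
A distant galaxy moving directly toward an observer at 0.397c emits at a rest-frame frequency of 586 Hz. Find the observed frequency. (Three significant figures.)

Relativistic Doppler (source moving toward): f_obs = f_src · √((1+β)/(1−β)).
With β = 0.397: factor = √(1.397/0.603) = 1.5221.
f_obs = 586 × 1.5221 = 892 Hz.

892 Hz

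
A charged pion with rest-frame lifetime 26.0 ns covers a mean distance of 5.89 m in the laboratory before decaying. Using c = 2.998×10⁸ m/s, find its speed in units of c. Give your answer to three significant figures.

Lab distance = (lab lifetime)·v = γτ·βc, so βγ = d/(cτ) = 5.890/(2.998×10⁸ × 2.600×10^-8) = 0.75563.
With βγ = 0.75563: γ² = 1 + (βγ)² = 1.570977, and β = (βγ)/γ = 0.75563/1.25339 = 0.603.

0.603c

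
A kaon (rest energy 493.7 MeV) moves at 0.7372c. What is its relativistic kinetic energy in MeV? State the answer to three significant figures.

With β = 0.7372, γ = 1/√(1 − 0.7372²) = 1/√0.45653616 = 1.48.
Kinetic energy: K = (γ − 1)mc² = (1.48 − 1) × 493.7 MeV = 0.48 × 493.7 = 237 MeV.

237 MeV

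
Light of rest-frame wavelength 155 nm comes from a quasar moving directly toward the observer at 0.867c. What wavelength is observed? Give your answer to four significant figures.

Relativistic Doppler for wavelength: λ_obs = λ_src · √((1−β)/(1+β)).
With β = 0.867: factor = √(0.133/1.867) = 0.2669.
λ_obs = 155 × 0.2669 = 41.37 nm.

41.37 nm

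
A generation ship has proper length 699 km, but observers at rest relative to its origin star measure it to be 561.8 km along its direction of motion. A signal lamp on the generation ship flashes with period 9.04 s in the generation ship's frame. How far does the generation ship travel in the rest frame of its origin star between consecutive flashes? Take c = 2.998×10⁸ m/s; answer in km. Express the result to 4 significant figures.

2.006×10^6 km

γ = L₀/L = 699/561.8 = 1.24422.
β = √(1 − 1/γ²) = 0.59501. Lab-frame period = γτ = 1.24422×9.04 s = 11.248 s. Distance = βc × γτ = 0.59501 × 2.998×10⁸ m/s × 11.248 s = 2.0065×10^9 m = 2.006×10^6 km.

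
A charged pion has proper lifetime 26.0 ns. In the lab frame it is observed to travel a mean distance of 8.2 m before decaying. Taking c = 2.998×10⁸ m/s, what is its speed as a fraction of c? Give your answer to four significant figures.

d = βγcτ ⇒ βγ = d/(cτ) = 8.200 m / (7.7948 m) = 1.052.
β = (βγ)/√(1+(βγ)²) = 1.052/√2.1067 = 0.7248.

0.7248c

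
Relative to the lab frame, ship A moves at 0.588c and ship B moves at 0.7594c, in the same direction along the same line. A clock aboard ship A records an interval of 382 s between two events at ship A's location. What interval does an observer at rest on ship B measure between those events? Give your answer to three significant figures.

Transform ship A's velocity into ship B's frame: (0.588 − 0.7594)/(1 − 0.588·0.7594) = −0.1714/0.5534728, so the relative speed is 0.30968c.
γ for this relative speed: γ = 1/√(1 − 0.0959017) = 1.0517.
The clock on ship A records proper time, so ship B measures Δt = γΔτ = 1.0517 × 382 = 402 s.

402 s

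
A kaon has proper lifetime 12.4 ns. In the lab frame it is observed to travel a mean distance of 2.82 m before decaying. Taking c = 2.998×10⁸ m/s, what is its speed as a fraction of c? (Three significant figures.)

0.604c

Lab distance = (lab lifetime)·v = γτ·βc, so βγ = d/(cτ) = 2.820/(2.998×10⁸ × 1.240×10^-8) = 0.75857.
With βγ = 0.75857: γ² = 1 + (βγ)² = 1.575428, and β = (βγ)/γ = 0.75857/1.25516 = 0.604.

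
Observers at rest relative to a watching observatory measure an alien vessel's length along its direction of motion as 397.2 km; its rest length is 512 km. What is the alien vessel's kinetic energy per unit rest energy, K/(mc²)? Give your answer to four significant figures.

0.2890

Length contraction gives γ = L₀/L = 512/397.2 = 1.28902.
Since K = (γ−1)mc², K/(mc²) = 1.28902 − 1 = 0.2890.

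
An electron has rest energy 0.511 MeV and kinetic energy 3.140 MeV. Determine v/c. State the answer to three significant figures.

K = (γ−1)mc², so γ = 1 + 3.140/0.511 = 7.1448.
Then v/c = √(1 − γ⁻²) = √(1 − 0.0195893) = √0.9804107 = 0.990.

0.990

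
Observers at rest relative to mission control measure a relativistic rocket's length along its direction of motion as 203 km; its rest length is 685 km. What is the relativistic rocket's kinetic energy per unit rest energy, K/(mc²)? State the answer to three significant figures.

2.37

γ = L₀/L = 685/203 = 3.37438.
Since K = (γ−1)mc², K/(mc²) = 3.37438 − 1 = 2.37.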